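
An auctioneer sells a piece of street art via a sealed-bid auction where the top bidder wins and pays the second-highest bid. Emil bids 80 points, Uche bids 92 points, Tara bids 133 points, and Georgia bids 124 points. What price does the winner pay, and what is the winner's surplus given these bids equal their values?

Bids in descending order: Tara 133 points > Georgia 124 points > Uche 92 points > Emil 80 points.
Tara is the highest bidder, so Tara wins.
Under the second-price rule, the price is the second-highest bid: 124 points.
Surplus = 133 points − 124 points = 9 points.

The winner pays 124 points for a surplus of 9 points.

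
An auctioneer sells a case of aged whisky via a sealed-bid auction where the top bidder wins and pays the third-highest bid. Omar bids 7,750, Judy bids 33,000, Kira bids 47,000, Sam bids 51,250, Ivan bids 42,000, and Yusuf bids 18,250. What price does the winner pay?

42,000

Ranking the bids: Sam 51,250, then Kira 47,000, then Ivan 42,000, then Judy 33,000, then Yusuf 18,250, then Omar 7,750.
Sam is the highest bidder, so Sam wins.
Under the third-price rule, the price is the third-highest bid: 42,000.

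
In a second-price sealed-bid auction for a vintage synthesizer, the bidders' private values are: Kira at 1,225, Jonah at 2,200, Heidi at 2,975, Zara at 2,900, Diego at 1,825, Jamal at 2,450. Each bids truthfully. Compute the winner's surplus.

Ranking the bids: Heidi 2,975, then Zara 2,900, then Jamal 2,450, then Jonah 2,200, then Diego 1,825, then Kira 1,225.
Heidi wins with the top bid and pays the second-highest, 2,900.
Surplus = 2,975 − 2,900 = 75.

75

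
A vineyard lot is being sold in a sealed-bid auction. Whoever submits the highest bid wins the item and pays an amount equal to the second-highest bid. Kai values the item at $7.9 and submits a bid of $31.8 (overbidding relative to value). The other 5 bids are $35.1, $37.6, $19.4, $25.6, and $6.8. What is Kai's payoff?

Highest competing bid: $37.6.
Kai's bid $31.8 is not the highest, so Kai loses, pays nothing, and earns zero payoff.

Kai's payoff: $0.0.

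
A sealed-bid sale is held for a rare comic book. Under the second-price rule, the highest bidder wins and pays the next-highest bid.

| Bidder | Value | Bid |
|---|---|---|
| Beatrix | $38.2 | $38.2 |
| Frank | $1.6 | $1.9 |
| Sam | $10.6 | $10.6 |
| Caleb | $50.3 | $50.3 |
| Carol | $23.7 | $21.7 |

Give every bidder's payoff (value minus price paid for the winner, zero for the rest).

Payoffs: Beatrix $0.0, Frank $0.0, Sam $0.0, Caleb $12.1, Carol $0.0.

Ranking the bids: Caleb $50.3 > Beatrix $38.2 > Carol $21.7 > Sam $10.6 > Frank $1.9.
Caleb has the top bid and wins; the price is the second-highest bid, $38.2.
Caleb's payoff = $50.3 − $38.2 = $12.1. All other bidders lose, so their payoff is 0.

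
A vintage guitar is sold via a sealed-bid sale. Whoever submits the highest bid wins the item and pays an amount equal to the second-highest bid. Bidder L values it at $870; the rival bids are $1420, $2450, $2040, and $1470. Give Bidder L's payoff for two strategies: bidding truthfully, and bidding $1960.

The highest competing bid is $2450.
Bidding truthfully at $870: the top bid is $2450 (a rival), so Bidder L loses. Payoff = $0.
Bidding $1960: the top bid is $2450 (a rival), so Bidder L loses. Payoff = $0.

Truthful: $0; alternative: $0.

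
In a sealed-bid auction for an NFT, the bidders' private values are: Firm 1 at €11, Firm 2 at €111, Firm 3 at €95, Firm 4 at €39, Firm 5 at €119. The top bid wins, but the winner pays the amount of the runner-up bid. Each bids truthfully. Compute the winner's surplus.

Winner's surplus: €8.

Ordered from highest: Firm 5 €119; Firm 2 €111; Firm 3 €95; Firm 4 €39; Firm 1 €11.
Firm 5 wins with the top bid and pays the second-highest, €111.
Surplus = €119 − €111 = €8.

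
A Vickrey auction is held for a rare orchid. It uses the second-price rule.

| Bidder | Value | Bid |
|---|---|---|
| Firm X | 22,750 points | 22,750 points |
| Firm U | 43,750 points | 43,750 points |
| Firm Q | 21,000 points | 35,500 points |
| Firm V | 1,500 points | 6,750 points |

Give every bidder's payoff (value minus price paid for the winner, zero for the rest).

Payoffs: Firm X 0 points, Firm U 8,250 points, Firm Q 0 points, Firm V 0 points.

Sorted high to low: Firm U 43,750 points > Firm Q 35,500 points > Firm X 22,750 points > Firm V 6,750 points.
Firm U has the top bid and wins; the price is the second-highest bid, 35,500 points.
Firm U's payoff = 43,750 points − 35,500 points = 8,250 points. All other bidders lose, so their payoff is 0.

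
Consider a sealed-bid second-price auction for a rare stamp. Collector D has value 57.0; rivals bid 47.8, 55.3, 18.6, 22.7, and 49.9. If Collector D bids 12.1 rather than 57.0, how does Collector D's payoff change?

-1.7

The highest competing bid is 55.3.
Bidding truthfully at 57.0: Collector D has the top bid, wins, and pays the second-highest bid 55.3. Payoff = 57.0 − 55.3 = 1.7.
Bidding 12.1: the top bid is 55.3 (a rival), so Collector D loses. Payoff = 0.0.
Change = 0.0 − 1.7 = -1.7.
This is the dominant-strategy logic: truthful bidding weakly beats any alternative.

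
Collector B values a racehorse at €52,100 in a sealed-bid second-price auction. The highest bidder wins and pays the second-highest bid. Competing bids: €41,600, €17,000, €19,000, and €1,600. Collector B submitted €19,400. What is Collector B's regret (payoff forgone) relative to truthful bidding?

The highest competing bid is €41,600.
Bidding truthfully at €52,100: Collector B has the top bid, wins, and pays the second-highest bid €41,600. Payoff = €52,100 − €41,600 = €10,500.
Bidding €19,400: the top bid is €41,600 (a rival), so Collector B loses. Payoff = €0.
Regret = truthful payoff − actual payoff = €10,500 − €0 = €10,500.
Deviating from a truthful bid can only lose payoff in a second-price auction — never gain.

Regret: €10,500.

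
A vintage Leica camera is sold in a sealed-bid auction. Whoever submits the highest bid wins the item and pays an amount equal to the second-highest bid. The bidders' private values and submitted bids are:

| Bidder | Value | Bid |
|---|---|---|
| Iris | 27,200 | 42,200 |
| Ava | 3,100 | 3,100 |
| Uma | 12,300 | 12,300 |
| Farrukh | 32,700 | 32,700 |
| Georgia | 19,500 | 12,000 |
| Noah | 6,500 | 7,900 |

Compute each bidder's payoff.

Iris -5,500, Ava 0, Uma 0, Farrukh 0, Georgia 0, Noah 0.

Ranking the bids: Iris 42,200, then Farrukh 32,700, then Uma 12,300, then Georgia 12,000, then Noah 7,900, then Ava 3,100.
Iris has the top bid and wins; the price is the second-highest bid, 32,700.
Iris's payoff = 27,200 − 32,700 = -5,500. All other bidders lose, so their payoff is 0.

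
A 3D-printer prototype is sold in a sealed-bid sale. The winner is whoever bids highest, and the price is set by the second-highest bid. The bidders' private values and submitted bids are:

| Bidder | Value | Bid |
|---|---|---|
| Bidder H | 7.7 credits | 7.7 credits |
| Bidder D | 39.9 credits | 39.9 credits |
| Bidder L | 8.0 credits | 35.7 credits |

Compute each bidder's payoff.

Ranking the bids: Bidder D 39.9 credits; Bidder L 35.7 credits; Bidder H 7.7 credits.
Bidder D has the top bid and wins; the price is the second-highest bid, 35.7 credits.
Bidder D's payoff = 39.9 credits − 35.7 credits = 4.2 credits. All other bidders lose, so their payoff is 0.

Bidder H 0.0 credits, Bidder D 4.2 credits, Bidder L 0.0 credits.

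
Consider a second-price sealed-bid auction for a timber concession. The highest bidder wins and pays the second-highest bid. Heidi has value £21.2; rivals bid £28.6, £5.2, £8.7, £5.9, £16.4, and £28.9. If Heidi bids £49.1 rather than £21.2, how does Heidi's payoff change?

Change in payoff: -£7.7.

The highest competing bid is £28.9.
Bidding truthfully at £21.2: the top bid is £28.9 (a rival), so Heidi loses. Payoff = £0.0.
Bidding £49.1: Heidi has the top bid, wins, and pays the second-highest bid £28.9. Payoff = £21.2 − £28.9 = -£7.7.
Change = -£7.7 − £0.0 = -£7.7.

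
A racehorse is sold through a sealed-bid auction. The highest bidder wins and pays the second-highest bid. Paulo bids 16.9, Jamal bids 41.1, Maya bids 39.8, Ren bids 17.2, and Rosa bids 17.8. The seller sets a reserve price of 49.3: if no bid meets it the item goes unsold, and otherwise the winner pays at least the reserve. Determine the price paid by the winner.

Sorted high to low: Jamal 41.1; Maya 39.8; Rosa 17.8; Ren 17.2; Paulo 16.9.
The top bid 41.1 is below the reserve 49.3, so the item goes unsold and nothing is paid.

unsold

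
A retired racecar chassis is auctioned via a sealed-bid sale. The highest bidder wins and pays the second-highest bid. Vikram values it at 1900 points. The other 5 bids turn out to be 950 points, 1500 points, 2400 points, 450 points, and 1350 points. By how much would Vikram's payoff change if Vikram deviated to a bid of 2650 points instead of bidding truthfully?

-500 points

The highest competing bid is 2400 points.
Bidding truthfully at 1900 points: the top bid is 2400 points (a rival), so Vikram loses. Payoff = 0 points.
Bidding 2650 points: Vikram has the top bid, wins, and pays the second-highest bid 2400 points. Payoff = 1900 points − 2400 points = -500 points.
Change = -500 points − 0 points = -500 points.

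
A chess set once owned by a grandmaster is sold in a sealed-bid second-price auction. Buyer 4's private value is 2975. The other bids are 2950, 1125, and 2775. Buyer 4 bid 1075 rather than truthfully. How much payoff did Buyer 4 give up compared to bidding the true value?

Regret: 25.

The highest competing bid is 2950.
Bidding truthfully at 2975: Buyer 4 has the top bid, wins, and pays the second-highest bid 2950. Payoff = 2975 − 2950 = 25.
Bidding 1075: the top bid is 2950 (a rival), so Buyer 4 loses. Payoff = 0.
Regret = truthful payoff − actual payoff = 25 − 0 = 25.
Deviating from a truthful bid can only lose payoff in a second-price auction — never gain.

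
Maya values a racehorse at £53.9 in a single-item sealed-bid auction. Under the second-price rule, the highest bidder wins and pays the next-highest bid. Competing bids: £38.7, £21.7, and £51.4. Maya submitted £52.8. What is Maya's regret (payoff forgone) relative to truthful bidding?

The highest competing bid is £51.4.
Bidding truthfully at £53.9: Maya has the top bid, wins, and pays the second-highest bid £51.4. Payoff = £53.9 − £51.4 = £2.5.
Bidding £52.8: Maya has the top bid, wins, and pays the second-highest bid £51.4. Payoff = £53.9 − £51.4 = £2.5.
Regret = truthful payoff − actual payoff = £2.5 − £2.5 = £0.0.

Payoff forgone: £0.0.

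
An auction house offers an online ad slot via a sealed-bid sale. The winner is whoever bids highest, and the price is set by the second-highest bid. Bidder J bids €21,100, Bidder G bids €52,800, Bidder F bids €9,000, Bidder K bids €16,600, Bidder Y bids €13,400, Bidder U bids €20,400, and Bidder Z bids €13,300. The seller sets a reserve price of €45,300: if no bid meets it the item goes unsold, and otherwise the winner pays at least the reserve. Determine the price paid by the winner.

€45,300

Bids in descending order: Bidder G €52,800; Bidder J €21,100; Bidder U €20,400; Bidder K €16,600; Bidder Y €13,400; Bidder Z €13,300; Bidder F €9,000.
Bidder G has the highest bid, so Bidder G wins.
The second-highest bid is €21,100, but the reserve €45,300 is higher, so the price is the reserve.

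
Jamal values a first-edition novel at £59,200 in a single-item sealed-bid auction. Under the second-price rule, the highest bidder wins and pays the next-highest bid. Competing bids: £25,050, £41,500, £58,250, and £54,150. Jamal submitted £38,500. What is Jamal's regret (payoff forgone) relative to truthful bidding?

Regret: £950.

The highest competing bid is £58,250.
Bidding truthfully at £59,200: Jamal has the top bid, wins, and pays the second-highest bid £58,250. Payoff = £59,200 − £58,250 = £950.
Bidding £38,500: the top bid is £58,250 (a rival), so Jamal loses. Payoff = £0.
Regret = truthful payoff − actual payoff = £950 − £0 = £950.
Deviating from a truthful bid can only lose payoff in a second-price auction — never gain.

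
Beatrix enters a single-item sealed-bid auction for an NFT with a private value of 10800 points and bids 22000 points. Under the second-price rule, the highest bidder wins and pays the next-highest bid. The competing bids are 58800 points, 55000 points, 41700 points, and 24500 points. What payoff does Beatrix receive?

Highest competing bid: 58800 points.
Beatrix's bid 22000 points is not the highest, so Beatrix loses, pays nothing, and earns zero payoff.

Payoff = 0 points.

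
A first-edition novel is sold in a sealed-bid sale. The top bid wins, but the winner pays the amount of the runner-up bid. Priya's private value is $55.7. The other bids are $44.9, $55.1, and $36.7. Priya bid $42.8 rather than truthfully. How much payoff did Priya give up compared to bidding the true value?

$0.6

The highest competing bid is $55.1.
Bidding truthfully at $55.7: Priya has the top bid, wins, and pays the second-highest bid $55.1. Payoff = $55.7 − $55.1 = $0.6.
Bidding $42.8: the top bid is $55.1 (a rival), so Priya loses. Payoff = $0.0.
Regret = truthful payoff − actual payoff = $0.6 − $0.0 = $0.6.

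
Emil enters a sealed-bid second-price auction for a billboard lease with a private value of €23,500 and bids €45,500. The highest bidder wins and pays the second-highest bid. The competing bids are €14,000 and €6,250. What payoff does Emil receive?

Payoff = €9,500.

Highest competing bid: €14,000.
Emil's bid €45,500 is the highest overall, so Emil wins and pays the second-highest bid, €14,000.
Payoff = value − price = €23,500 − €14,000 = €9,500.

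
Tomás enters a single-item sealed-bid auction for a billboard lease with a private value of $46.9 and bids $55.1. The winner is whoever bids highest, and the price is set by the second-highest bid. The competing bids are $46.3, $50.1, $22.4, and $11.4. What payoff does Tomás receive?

Highest competing bid: $50.1.
Tomás's bid $55.1 is the highest overall, so Tomás wins and pays the second-highest bid, $50.1.
Payoff = value − price = $46.9 − $50.1 = -$3.2.
Overbidding won the item at a price above value — truthful bidding would have avoided this loss.

-$3.2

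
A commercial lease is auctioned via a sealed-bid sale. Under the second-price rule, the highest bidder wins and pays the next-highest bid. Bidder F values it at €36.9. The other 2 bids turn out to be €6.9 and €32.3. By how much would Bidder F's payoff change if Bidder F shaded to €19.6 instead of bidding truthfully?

The highest competing bid is €32.3.
Bidding truthfully at €36.9: Bidder F has the top bid, wins, and pays the second-highest bid €32.3. Payoff = €36.9 − €32.3 = €4.6.
Bidding €19.6: the top bid is €32.3 (a rival), so Bidder F loses. Payoff = €0.0.
Change = €0.0 − €4.6 = -€4.6.
Deviating from a truthful bid can only lose payoff in a second-price auction — never gain.

Payoff change: -€4.6.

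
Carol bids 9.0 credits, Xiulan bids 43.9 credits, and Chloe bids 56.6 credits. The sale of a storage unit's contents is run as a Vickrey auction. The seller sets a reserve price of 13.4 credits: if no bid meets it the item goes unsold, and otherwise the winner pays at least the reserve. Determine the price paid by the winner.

Ranking the bids: Chloe 56.6 credits, then Xiulan 43.9 credits, then Carol 9.0 credits.
Chloe has the highest bid, so Chloe wins.
The second-highest bid is 43.9 credits, which exceeds the reserve, so that sets the price.

The winner pays 43.9 credits.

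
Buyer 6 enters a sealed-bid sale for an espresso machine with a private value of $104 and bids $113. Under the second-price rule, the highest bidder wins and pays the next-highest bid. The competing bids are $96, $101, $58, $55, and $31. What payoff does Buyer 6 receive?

The bidder's payoff: $3.

Highest competing bid: $101.
Buyer 6's bid $113 is the highest overall, so Buyer 6 wins and pays the second-highest bid, $101.
Payoff = value − price = $104 − $101 = $3.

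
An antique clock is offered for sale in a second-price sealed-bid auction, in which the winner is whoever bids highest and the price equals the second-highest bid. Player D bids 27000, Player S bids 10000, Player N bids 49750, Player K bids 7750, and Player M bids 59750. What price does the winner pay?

Ranking the bids: Player M 59750, then Player N 49750, then Player D 27000, then Player S 10000, then Player K 7750.
Player M is the highest bidder, so Player M wins.
Under the second-price rule, the price is the second-highest bid: 49750.

The winner pays 49750.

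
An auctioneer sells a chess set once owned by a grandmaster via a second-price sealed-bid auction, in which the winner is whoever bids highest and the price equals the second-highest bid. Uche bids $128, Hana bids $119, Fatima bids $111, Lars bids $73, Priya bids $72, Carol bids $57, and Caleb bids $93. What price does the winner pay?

Price paid: $119.

Bids in descending order: Uche $128; Hana $119; Fatima $111; Caleb $93; Lars $73; Priya $72; Carol $57.
Uche is the highest bidder, so Uche wins.
Under the second-price rule, the price is the second-highest bid: $119.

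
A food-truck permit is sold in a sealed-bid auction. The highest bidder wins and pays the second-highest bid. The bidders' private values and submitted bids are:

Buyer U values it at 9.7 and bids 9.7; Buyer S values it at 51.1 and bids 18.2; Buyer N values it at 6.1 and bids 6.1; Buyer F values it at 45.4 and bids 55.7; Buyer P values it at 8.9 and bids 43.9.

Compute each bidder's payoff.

Ranking the bids: Buyer F 55.7, then Buyer P 43.9, then Buyer S 18.2, then Buyer U 9.7, then Buyer N 6.1.
Buyer F has the top bid and wins; the price is the second-highest bid, 43.9.
Buyer F's payoff = 45.4 − 43.9 = 1.5. All other bidders lose, so their payoff is 0.

Payoffs: Buyer U 0.0, Buyer S 0.0, Buyer N 0.0, Buyer F 1.5, Buyer P 0.0.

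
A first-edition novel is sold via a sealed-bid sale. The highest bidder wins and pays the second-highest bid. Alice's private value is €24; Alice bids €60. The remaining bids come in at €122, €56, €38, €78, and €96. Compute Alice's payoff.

Payoff = €0.

Highest competing bid: €122.
Alice's bid €60 is not the highest, so Alice loses, pays nothing, and earns zero payoff.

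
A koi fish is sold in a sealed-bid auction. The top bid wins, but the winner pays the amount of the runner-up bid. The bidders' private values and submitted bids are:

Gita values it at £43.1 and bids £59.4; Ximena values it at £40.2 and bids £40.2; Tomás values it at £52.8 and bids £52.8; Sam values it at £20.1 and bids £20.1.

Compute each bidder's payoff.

Ranking the bids: Gita £59.4; Tomás £52.8; Ximena £40.2; Sam £20.1.
Gita has the top bid and wins; the price is the second-highest bid, £52.8.
Gita's payoff = £43.1 − £52.8 = -£9.7. All other bidders lose, so their payoff is 0.

Payoffs: Gita -£9.7, Ximena £0.0, Tomás £0.0, Sam £0.0.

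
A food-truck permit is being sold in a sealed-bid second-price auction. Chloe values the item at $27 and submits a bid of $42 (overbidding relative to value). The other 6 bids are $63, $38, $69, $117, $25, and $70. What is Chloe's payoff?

Payoff = $0.

Highest competing bid: $117.
Chloe's bid $42 is not the highest, so Chloe loses, pays nothing, and earns zero payoff.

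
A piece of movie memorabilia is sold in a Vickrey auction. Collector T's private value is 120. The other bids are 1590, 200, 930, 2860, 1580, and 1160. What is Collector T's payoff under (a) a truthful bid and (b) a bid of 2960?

The highest competing bid is 2860.
Bidding truthfully at 120: the top bid is 2860 (a rival), so Collector T loses. Payoff = 0.
Bidding 2960: Collector T has the top bid, wins, and pays the second-highest bid 2860. Payoff = 120 − 2860 = -2740.
Deviating from a truthful bid can only lose payoff in a second-price auction — never gain.

Truthful: 0; alternative: -2740.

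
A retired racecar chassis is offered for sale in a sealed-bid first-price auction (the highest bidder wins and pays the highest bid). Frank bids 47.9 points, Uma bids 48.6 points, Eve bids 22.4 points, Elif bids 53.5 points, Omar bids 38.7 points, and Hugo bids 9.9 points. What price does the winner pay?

Sorted high to low: Elif 53.5 points; Uma 48.6 points; Frank 47.9 points; Omar 38.7 points; Eve 22.4 points; Hugo 9.9 points.
Elif is the highest bidder, so Elif wins.
Under the first-price rule, the price is the highest bid: 53.5 points.

Price paid: 53.5 points.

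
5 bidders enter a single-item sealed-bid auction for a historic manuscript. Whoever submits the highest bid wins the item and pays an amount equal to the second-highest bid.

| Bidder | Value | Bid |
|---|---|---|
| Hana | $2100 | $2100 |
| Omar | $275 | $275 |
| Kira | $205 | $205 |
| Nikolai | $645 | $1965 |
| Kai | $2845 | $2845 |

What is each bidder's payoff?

Hana $0, Omar $0, Kira $0, Nikolai $0, Kai $745.

Ranking the bids: Kai $2845, then Hana $2100, then Nikolai $1965, then Omar $275, then Kira $205.
Kai has the top bid and wins; the price is the second-highest bid, $2100.
Kai's payoff = $2845 − $2100 = $745. All other bidders lose, so their payoff is 0.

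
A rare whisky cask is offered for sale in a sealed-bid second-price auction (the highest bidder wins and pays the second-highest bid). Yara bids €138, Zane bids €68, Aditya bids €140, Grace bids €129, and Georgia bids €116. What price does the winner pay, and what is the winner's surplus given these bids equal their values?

The winner pays €138 for a surplus of €2.

Ordered from highest: Aditya €140 > Yara €138 > Grace €129 > Georgia €116 > Zane €68.
Aditya is the highest bidder, so Aditya wins.
Under the second-price rule, the price is the second-highest bid: €138.
Surplus = €140 − €138 = €2.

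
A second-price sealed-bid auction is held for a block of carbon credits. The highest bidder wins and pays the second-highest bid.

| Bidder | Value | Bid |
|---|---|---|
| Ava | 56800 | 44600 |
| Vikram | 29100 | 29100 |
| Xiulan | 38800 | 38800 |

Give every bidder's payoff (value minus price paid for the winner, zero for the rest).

Ranking the bids: Ava 44600 > Xiulan 38800 > Vikram 29100.
Ava has the top bid and wins; the price is the second-highest bid, 38800.
Ava's payoff = 56800 − 38800 = 18000. All other bidders lose, so their payoff is 0.

Payoffs: Ava 18000, Vikram 0, Xiulan 0.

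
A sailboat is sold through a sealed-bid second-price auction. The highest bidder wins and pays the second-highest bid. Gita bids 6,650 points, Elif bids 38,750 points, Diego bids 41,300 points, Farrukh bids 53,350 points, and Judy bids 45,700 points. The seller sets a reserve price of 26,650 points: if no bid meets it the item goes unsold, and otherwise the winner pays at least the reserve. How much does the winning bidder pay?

Ordered from highest: Farrukh 53,350 points > Judy 45,700 points > Diego 41,300 points > Elif 38,750 points > Gita 6,650 points.
Farrukh has the highest bid, so Farrukh wins.
The second-highest bid is 45,700 points, which exceeds the reserve, so that sets the price.

Price paid: 45,700 points.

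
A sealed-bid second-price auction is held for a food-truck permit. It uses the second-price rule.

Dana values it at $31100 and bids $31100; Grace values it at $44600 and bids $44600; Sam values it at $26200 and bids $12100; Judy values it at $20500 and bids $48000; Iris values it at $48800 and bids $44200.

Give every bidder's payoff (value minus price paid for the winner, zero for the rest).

Ordered from highest: Judy $48000, then Grace $44600, then Iris $44200, then Dana $31100, then Sam $12100.
Judy has the top bid and wins; the price is the second-highest bid, $44600.
Judy's payoff = $20500 − $44600 = -$24100. All other bidders lose, so their payoff is 0.

Payoffs: Dana $0, Grace $0, Sam $0, Judy -$24100, Iris $0.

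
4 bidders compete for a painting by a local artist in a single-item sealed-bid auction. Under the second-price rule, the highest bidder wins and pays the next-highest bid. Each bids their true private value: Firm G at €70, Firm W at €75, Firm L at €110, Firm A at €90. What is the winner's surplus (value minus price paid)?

Sorted high to low: Firm L €110; Firm A €90; Firm W €75; Firm G €70.
Firm L wins with the top bid and pays the second-highest, €90.
Surplus = €110 − €90 = €20.

Surplus = €20.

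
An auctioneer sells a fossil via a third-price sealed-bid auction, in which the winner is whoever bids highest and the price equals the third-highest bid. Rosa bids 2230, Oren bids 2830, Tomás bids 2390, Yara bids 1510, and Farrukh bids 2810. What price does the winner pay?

Ordered from highest: Oren 2830; Farrukh 2810; Tomás 2390; Rosa 2230; Yara 1510.
Oren is the highest bidder, so Oren wins.
Under the third-price rule, the price is the third-highest bid: 2390.

Price paid: 2390.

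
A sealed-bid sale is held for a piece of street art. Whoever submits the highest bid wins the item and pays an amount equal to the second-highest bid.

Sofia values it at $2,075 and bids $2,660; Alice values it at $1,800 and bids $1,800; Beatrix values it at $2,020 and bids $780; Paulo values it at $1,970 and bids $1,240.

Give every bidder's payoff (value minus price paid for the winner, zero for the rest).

Ordered from highest: Sofia $2,660, then Alice $1,800, then Paulo $1,240, then Beatrix $780.
Sofia has the top bid and wins; the price is the second-highest bid, $1,800.
Sofia's payoff = $2,075 − $1,800 = $275. All other bidders lose, so their payoff is 0.

Sofia $275, Alice $0, Beatrix $0, Paulo $0.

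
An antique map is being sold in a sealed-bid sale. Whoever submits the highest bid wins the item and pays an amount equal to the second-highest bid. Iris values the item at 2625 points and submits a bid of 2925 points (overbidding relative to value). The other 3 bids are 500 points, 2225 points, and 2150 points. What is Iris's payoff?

400 points

Highest competing bid: 2225 points.
Iris's bid 2925 points is the highest overall, so Iris wins and pays the second-highest bid, 2225 points.
Payoff = value − price = 2625 points − 2225 points = 400 points.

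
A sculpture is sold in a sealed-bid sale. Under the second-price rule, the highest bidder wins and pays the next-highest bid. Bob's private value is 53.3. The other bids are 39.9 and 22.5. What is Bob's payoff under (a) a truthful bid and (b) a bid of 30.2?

The highest competing bid is 39.9.
Bidding truthfully at 53.3: Bob has the top bid, wins, and pays the second-highest bid 39.9. Payoff = 53.3 − 39.9 = 13.4.
Bidding 30.2: the top bid is 39.9 (a rival), so Bob loses. Payoff = 0.0.
Deviating from a truthful bid can only lose payoff in a second-price auction — never gain.

(a) 13.4  (b) 0.0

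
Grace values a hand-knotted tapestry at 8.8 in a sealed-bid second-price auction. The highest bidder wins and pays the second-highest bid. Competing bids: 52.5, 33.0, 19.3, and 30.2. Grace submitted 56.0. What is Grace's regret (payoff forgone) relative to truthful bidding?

The highest competing bid is 52.5.
Bidding truthfully at 8.8: the top bid is 52.5 (a rival), so Grace loses. Payoff = 0.0.
Bidding 56.0: Grace has the top bid, wins, and pays the second-highest bid 52.5. Payoff = 8.8 − 52.5 = -43.7.
Regret = truthful payoff − actual payoff = 0.0 − -43.7 = 43.7.
Deviating from a truthful bid can only lose payoff in a second-price auction — never gain.

Payoff forgone: 43.7.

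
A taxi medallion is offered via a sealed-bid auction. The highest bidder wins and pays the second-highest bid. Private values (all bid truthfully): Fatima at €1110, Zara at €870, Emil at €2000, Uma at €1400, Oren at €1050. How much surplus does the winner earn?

Bids in descending order: Emil €2000; Uma €1400; Fatima €1110; Oren €1050; Zara €870.
Emil wins with the top bid and pays the second-highest, €1400.
Surplus = €2000 − €1400 = €600.

€600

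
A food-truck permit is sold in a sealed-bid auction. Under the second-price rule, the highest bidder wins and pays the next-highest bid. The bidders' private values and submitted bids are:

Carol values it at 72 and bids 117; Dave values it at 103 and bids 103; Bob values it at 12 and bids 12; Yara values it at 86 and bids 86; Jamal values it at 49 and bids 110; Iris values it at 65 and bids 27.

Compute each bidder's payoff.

Sorted high to low: Carol 117; Jamal 110; Dave 103; Yara 86; Iris 27; Bob 12.
Carol has the top bid and wins; the price is the second-highest bid, 110.
Carol's payoff = 72 − 110 = -38. All other bidders lose, so their payoff is 0.

Carol -38, Dave 0, Bob 0, Yara 0, Jamal 0, Iris 0.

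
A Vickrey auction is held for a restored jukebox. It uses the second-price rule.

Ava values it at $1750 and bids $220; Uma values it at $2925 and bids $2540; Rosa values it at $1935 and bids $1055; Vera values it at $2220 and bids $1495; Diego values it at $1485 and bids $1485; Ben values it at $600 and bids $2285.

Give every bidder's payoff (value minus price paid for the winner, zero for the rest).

Ava $0, Uma $640, Rosa $0, Vera $0, Diego $0, Ben $0.

Ordered from highest: Uma $2540, then Ben $2285, then Vera $1495, then Diego $1485, then Rosa $1055, then Ava $220.
Uma has the top bid and wins; the price is the second-highest bid, $2285.
Uma's payoff = $2925 − $2285 = $640. All other bidders lose, so their payoff is 0.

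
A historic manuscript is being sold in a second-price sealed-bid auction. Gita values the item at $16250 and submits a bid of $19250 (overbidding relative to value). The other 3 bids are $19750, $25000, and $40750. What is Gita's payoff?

Highest competing bid: $40750.
Gita's bid $19250 is not the highest, so Gita loses, pays nothing, and earns zero payoff.

Gita's payoff: $0.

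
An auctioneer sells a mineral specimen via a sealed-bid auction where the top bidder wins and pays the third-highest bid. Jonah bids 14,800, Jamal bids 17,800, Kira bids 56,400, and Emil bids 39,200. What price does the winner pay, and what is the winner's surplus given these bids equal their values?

Bids in descending order: Kira 56,400 > Emil 39,200 > Jamal 17,800 > Jonah 14,800.
Kira is the highest bidder, so Kira wins.
Under the third-price rule, the price is the third-highest bid: 17,800.
Surplus = 56,400 − 17,800 = 38,600.

Price 17,800; surplus 38,600.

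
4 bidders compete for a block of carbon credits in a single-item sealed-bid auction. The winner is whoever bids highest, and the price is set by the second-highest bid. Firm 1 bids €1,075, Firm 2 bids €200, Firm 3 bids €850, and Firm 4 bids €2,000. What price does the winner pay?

Bids in descending order: Firm 4 €2,000, then Firm 1 €1,075, then Firm 3 €850, then Firm 2 €200.
Firm 4 has the highest bid, so Firm 4 wins.
The second-highest bid is €1,075, so that is what Firm 4 pays.

€1,075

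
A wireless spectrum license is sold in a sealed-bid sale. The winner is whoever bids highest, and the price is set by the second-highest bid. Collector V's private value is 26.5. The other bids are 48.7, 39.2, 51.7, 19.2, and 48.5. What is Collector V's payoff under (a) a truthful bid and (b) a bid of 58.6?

The highest competing bid is 51.7.
Bidding truthfully at 26.5: the top bid is 51.7 (a rival), so Collector V loses. Payoff = 0.0.
Bidding 58.6: Collector V has the top bid, wins, and pays the second-highest bid 51.7. Payoff = 26.5 − 51.7 = -25.2.
Deviating from a truthful bid can only lose payoff in a second-price auction — never gain.

Truthful: 0.0; alternative: -25.2.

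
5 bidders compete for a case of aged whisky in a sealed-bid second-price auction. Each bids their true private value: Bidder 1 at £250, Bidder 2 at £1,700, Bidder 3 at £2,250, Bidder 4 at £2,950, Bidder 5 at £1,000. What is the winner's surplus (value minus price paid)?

Ranking the bids: Bidder 4 £2,950 > Bidder 3 £2,250 > Bidder 2 £1,700 > Bidder 5 £1,000 > Bidder 1 £250.
Bidder 4 wins with the top bid and pays the second-highest, £2,250.
Surplus = £2,950 − £2,250 = £700.

£700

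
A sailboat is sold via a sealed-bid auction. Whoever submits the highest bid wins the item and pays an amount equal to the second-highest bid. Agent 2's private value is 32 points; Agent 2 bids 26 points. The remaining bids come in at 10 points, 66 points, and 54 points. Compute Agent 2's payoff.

0 points

Highest competing bid: 66 points.
Agent 2's bid 26 points is not the highest, so Agent 2 loses, pays nothing, and earns zero payoff.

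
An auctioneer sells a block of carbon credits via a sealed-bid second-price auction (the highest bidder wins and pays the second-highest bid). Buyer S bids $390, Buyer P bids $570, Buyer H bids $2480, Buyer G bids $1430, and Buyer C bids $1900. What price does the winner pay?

Sorted high to low: Buyer H $2480, then Buyer C $1900, then Buyer G $1430, then Buyer P $570, then Buyer S $390.
Buyer H is the highest bidder, so Buyer H wins.
Under the second-price rule, the price is the second-highest bid: $1900.

$1900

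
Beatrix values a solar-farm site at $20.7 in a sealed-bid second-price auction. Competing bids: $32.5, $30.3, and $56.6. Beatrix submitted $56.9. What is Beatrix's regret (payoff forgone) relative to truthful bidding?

The highest competing bid is $56.6.
Bidding truthfully at $20.7: the top bid is $56.6 (a rival), so Beatrix loses. Payoff = $0.0.
Bidding $56.9: Beatrix has the top bid, wins, and pays the second-highest bid $56.6. Payoff = $20.7 − $56.6 = -$35.9.
Regret = truthful payoff − actual payoff = $0.0 − -$35.9 = $35.9.

Payoff forgone: $35.9.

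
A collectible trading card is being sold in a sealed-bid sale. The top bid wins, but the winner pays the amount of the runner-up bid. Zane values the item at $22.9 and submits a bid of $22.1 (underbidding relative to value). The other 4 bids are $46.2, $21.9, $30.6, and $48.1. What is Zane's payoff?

Highest competing bid: $48.1.
Zane's bid $22.1 is not the highest, so Zane loses, pays nothing, and earns zero payoff.

Payoff = $0.0.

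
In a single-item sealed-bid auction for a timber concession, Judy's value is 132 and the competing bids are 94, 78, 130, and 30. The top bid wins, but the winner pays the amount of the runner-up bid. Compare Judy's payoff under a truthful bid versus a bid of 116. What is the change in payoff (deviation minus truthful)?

The highest competing bid is 130.
Bidding truthfully at 132: Judy has the top bid, wins, and pays the second-highest bid 130. Payoff = 132 − 130 = 2.
Bidding 116: the top bid is 130 (a rival), so Judy loses. Payoff = 0.
Change = 0 − 2 = -2.
Deviating from a truthful bid can only lose payoff in a second-price auction — never gain.

-2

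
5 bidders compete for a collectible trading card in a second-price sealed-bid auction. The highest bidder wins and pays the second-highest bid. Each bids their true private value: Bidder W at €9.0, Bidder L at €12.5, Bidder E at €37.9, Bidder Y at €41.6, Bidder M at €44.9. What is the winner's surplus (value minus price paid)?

Winner's surplus: €3.3.

Bids in descending order: Bidder M €44.9 > Bidder Y €41.6 > Bidder E €37.9 > Bidder L €12.5 > Bidder W €9.0.
Bidder M wins with the top bid and pays the second-highest, €41.6.
Surplus = €44.9 − €41.6 = €3.3.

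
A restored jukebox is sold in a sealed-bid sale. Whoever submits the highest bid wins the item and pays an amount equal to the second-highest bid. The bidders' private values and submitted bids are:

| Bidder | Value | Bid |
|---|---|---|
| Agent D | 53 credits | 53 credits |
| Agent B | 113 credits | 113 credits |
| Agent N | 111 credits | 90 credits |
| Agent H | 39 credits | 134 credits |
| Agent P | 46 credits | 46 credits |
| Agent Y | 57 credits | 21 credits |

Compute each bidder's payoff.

Agent D 0 credits, Agent B 0 credits, Agent N 0 credits, Agent H -74 credits, Agent P 0 credits, Agent Y 0 credits.

Bids in descending order: Agent H 134 credits, then Agent B 113 credits, then Agent N 90 credits, then Agent D 53 credits, then Agent P 46 credits, then Agent Y 21 credits.
Agent H has the top bid and wins; the price is the second-highest bid, 113 credits.
Agent H's payoff = 39 credits − 113 credits = -74 credits. All other bidders lose, so their payoff is 0.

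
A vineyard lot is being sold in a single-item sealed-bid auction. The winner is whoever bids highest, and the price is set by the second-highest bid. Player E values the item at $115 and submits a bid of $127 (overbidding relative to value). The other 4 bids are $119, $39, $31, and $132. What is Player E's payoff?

Payoff = $0.

Highest competing bid: $132.
Player E's bid $127 is not the highest, so Player E loses, pays nothing, and earns zero payoff.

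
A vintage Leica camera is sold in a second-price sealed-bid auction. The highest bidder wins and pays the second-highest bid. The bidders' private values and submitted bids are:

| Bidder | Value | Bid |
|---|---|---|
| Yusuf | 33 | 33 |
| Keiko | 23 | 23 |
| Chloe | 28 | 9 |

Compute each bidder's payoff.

Payoffs: Yusuf 10, Keiko 0, Chloe 0.

Bids in descending order: Yusuf 33; Keiko 23; Chloe 9.
Yusuf has the top bid and wins; the price is the second-highest bid, 23.
Yusuf's payoff = 33 − 23 = 10. All other bidders lose, so their payoff is 0.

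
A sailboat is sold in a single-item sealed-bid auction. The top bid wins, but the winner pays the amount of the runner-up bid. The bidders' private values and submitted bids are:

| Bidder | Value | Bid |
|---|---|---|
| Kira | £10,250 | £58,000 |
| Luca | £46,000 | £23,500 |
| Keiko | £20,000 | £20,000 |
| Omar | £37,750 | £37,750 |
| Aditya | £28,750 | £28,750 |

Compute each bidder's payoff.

Sorted high to low: Kira £58,000, then Omar £37,750, then Aditya £28,750, then Luca £23,500, then Keiko £20,000.
Kira has the top bid and wins; the price is the second-highest bid, £37,750.
Kira's payoff = £10,250 − £37,750 = -£27,500. All other bidders lose, so their payoff is 0.

Payoffs: Kira -£27,500, Luca £0, Keiko £0, Omar £0, Aditya £0.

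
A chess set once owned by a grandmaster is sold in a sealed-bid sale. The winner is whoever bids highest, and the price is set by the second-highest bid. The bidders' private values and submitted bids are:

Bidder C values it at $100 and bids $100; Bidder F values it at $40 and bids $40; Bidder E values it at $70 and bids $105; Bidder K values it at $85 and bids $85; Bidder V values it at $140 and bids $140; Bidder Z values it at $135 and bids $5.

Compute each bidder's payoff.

Sorted high to low: Bidder V $140; Bidder E $105; Bidder C $100; Bidder K $85; Bidder F $40; Bidder Z $5.
Bidder V has the top bid and wins; the price is the second-highest bid, $105.
Bidder V's payoff = $140 − $105 = $35. All other bidders lose, so their payoff is 0.

Bidder C $0, Bidder F $0, Bidder E $0, Bidder K $0, Bidder V $35, Bidder Z $0.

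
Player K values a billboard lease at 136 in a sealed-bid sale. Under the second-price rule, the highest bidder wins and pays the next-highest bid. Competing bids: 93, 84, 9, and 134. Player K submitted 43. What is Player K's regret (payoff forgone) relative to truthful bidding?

2

The highest competing bid is 134.
Bidding truthfully at 136: Player K has the top bid, wins, and pays the second-highest bid 134. Payoff = 136 − 134 = 2.
Bidding 43: the top bid is 134 (a rival), so Player K loses. Payoff = 0.
Regret = truthful payoff − actual payoff = 2 − 0 = 2.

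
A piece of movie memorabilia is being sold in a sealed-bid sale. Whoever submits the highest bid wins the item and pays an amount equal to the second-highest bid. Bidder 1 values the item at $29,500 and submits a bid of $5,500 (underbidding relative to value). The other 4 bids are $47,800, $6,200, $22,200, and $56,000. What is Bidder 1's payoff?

The bidder's payoff: $0.

Highest competing bid: $56,000.
Bidder 1's bid $5,500 is not the highest, so Bidder 1 loses, pays nothing, and earns zero payoff.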